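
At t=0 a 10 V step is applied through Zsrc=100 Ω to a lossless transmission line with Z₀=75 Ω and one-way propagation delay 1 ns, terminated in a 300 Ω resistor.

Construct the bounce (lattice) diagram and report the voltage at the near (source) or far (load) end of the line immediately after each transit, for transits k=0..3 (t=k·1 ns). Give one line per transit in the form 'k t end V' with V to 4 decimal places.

Γ_L=0.600000, Γ_S=0.142857; launch V₁=10·75/175=4.285714
k=0 src: V=4.2857
k=1 load: inc=4.285714, refl=4.285714·0.600000=2.5714; V=0.000000+4.285714+2.571429=6.8571
k=2 src: inc=2.571429, refl=2.571429·0.142857=0.3673; V=4.285714+2.571429+0.367347=7.2245
k=3 load: inc=0.367347, refl=0.367347·0.600000=0.2204; V=6.857143+0.367347+0.220408=7.4449

0 0 source 4.2857
1 1 load 6.8571
2 2 source 7.2245
3 3 load 7.4449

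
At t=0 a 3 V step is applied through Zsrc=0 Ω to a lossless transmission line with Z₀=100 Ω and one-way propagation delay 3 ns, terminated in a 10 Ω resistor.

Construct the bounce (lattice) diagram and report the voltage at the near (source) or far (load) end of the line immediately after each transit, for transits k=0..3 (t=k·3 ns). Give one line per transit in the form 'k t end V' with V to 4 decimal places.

Γ_L=-0.818182, Γ_S=-1.000000; launch V₁=3·100/100=3.000000
k=0 src: V=3.0000
k=1 load: inc=3.000000, refl=3.000000·-0.818182=-2.4545; V=0.000000+3.000000+-2.454545=0.5455
k=2 src: inc=-2.454545, refl=-2.454545·-1.000000=2.4545; V=3.000000+-2.454545+2.454545=3.0000
k=3 load: inc=2.454545, refl=2.454545·-0.818182=-2.0083; V=0.545455+2.454545+-2.008264=0.9917

0 0 source 3.0000
1 3 load 0.5455
2 6 source 3.0000
3 9 load 0.9917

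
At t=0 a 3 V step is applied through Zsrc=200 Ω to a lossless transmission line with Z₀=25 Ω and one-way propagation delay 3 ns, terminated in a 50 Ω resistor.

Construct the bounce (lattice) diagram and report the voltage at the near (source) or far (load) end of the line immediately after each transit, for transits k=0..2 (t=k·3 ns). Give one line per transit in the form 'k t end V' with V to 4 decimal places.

0 0 source 0.3333
1 3 load 0.4444
2 6 source 0.5309

Γ_L=0.333333, Γ_S=0.777778; launch V₁=3·25/225=0.333333
k=0 src: V=0.3333
k=1 load: inc=0.333333, refl=0.333333·0.333333=0.1111; V=0.000000+0.333333+0.111111=0.4444
k=2 src: inc=0.111111, refl=0.111111·0.777778=0.0864; V=0.333333+0.111111+0.086420=0.5309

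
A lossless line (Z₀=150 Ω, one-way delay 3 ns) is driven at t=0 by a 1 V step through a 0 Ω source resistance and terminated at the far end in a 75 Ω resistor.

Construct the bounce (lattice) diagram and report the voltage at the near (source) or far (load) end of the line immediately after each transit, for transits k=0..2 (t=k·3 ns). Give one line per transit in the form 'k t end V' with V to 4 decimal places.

Γ_L=-0.333333, Γ_S=-1.000000; launch V₁=1·150/150=1.000000
k=0 src: V=1.0000
k=1 load: inc=1.000000, refl=1.000000·-0.333333=-0.3333; V=0.000000+1.000000+-0.333333=0.6667
k=2 src: inc=-0.333333, refl=-0.333333·-1.000000=0.3333; V=1.000000+-0.333333+0.333333=1.0000

0 0 source 1.0000
1 3 load 0.6667
2 6 source 1.0000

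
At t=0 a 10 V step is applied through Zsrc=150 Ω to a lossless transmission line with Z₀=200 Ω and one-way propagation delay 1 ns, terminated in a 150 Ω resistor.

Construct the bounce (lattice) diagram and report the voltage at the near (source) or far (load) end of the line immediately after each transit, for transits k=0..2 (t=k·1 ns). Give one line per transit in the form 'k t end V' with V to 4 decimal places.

0 0 source 5.7143
1 1 load 4.8980
2 2 source 5.0146

Γ_L=-0.142857, Γ_S=-0.142857; launch V₁=10·200/350=5.714286
k=0 src: V=5.7143
k=1 load: inc=5.714286, refl=5.714286·-0.142857=-0.8163; V=0.000000+5.714286+-0.816327=4.8980
k=2 src: inc=-0.816327, refl=-0.816327·-0.142857=0.1166; V=5.714286+-0.816327+0.116618=5.0146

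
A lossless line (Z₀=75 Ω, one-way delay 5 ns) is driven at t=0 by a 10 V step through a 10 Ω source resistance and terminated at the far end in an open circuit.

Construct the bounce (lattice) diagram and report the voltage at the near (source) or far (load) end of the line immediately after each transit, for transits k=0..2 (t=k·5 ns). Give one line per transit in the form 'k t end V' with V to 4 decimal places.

0 0 source 8.8235
1 5 load 17.6471
2 10 source 10.8997

Γ_L=1.000000, Γ_S=-0.764706; launch V₁=10·75/85=8.823529
k=0 src: V=8.8235
k=1 load: inc=8.823529, refl=8.823529·1.000000=8.8235; V=0.000000+8.823529+8.823529=17.6471
k=2 src: inc=8.823529, refl=8.823529·-0.764706=-6.7474; V=8.823529+8.823529+-6.747405=10.8997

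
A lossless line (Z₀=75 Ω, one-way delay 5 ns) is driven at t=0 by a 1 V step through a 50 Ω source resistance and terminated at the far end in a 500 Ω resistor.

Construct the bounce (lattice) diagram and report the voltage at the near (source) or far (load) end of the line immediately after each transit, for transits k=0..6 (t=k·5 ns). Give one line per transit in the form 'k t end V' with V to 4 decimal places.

0 0 source 0.6000
1 5 load 1.0435
2 10 source 0.9548
3 15 load 0.8892
4 20 source 0.9023
5 25 load 0.9120
6 30 source 0.9101

Γ_L=0.739130, Γ_S=-0.200000; launch V₁=1·75/125=0.600000
k=0 src: V=0.6000
k=1 load: inc=0.600000, refl=0.600000·0.739130=0.4435; V=0.000000+0.600000+0.443478=1.0435
k=2 src: inc=0.443478, refl=0.443478·-0.200000=-0.0887; V=0.600000+0.443478+-0.088696=0.9548
k=3 load: inc=-0.088696, refl=-0.088696·0.739130=-0.0656; V=1.043478+-0.088696+-0.065558=0.8892
k=4 src: inc=-0.065558, refl=-0.065558·-0.200000=0.0131; V=0.954783+-0.065558+0.013112=0.9023
k=5 load: inc=0.013112, refl=0.013112·0.739130=0.0097; V=0.889225+0.013112+0.009691=0.9120
k=6 src: inc=0.009691, refl=0.009691·-0.200000=-0.0019; V=0.902336+0.009691+-0.001938=0.9101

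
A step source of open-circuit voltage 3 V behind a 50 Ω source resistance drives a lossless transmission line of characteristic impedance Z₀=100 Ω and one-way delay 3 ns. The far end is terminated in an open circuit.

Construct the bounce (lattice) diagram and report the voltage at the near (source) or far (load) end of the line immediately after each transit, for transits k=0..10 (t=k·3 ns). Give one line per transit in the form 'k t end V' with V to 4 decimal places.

Γ_L=1.000000, Γ_S=-0.333333; launch V₁=3·100/150=2.000000
k=0 src: V=2.0000
k=1 load: inc=2.000000, refl=2.000000·1.000000=2.0000; V=0.000000+2.000000+2.000000=4.0000
k=2 src: inc=2.000000, refl=2.000000·-0.333333=-0.6667; V=2.000000+2.000000+-0.666667=3.3333
k=3 load: inc=-0.666667, refl=-0.666667·1.000000=-0.6667; V=4.000000+-0.666667+-0.666667=2.6667
k=4 src: inc=-0.666667, refl=-0.666667·-0.333333=0.2222; V=3.333333+-0.666667+0.222222=2.8889
k=5 load: inc=0.222222, refl=0.222222·1.000000=0.2222; V=2.666667+0.222222+0.222222=3.1111
k=6 src: inc=0.222222, refl=0.222222·-0.333333=-0.0741; V=2.888889+0.222222+-0.074074=3.0370
k=7 load: inc=-0.074074, refl=-0.074074·1.000000=-0.0741; V=3.111111+-0.074074+-0.074074=2.9630
k=8 src: inc=-0.074074, refl=-0.074074·-0.333333=0.0247; V=3.037037+-0.074074+0.024691=2.9877
k=9 load: inc=0.024691, refl=0.024691·1.000000=0.0247; V=2.962963+0.024691+0.024691=3.0123
k=10 src: inc=0.024691, refl=0.024691·-0.333333=-0.0082; V=2.987654+0.024691+-0.008230=3.0041

0 0 source 2.0000
1 3 load 4.0000
2 6 source 3.3333
3 9 load 2.6667
4 12 source 2.8889
5 15 load 3.1111
6 18 source 3.0370
7 21 load 2.9630
8 24 source 2.9877
9 27 load 3.0123
10 30 source 3.0041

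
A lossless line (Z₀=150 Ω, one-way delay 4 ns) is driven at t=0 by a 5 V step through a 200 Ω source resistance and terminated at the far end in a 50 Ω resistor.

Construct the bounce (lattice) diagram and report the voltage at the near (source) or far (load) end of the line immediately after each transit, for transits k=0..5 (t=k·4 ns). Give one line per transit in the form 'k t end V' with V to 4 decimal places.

0 0 source 2.1429
1 4 load 1.0714
2 8 source 0.9184
3 12 load 0.9949
4 16 source 1.0058
5 20 load 1.0004

Γ_L=-0.500000, Γ_S=0.142857; launch V₁=5·150/350=2.142857
k=0 src: V=2.1429
k=1 load: inc=2.142857, refl=2.142857·-0.500000=-1.0714; V=0.000000+2.142857+-1.071429=1.0714
k=2 src: inc=-1.071429, refl=-1.071429·0.142857=-0.1531; V=2.142857+-1.071429+-0.153061=0.9184
k=3 load: inc=-0.153061, refl=-0.153061·-0.500000=0.0765; V=1.071429+-0.153061+0.076531=0.9949
k=4 src: inc=0.076531, refl=0.076531·0.142857=0.0109; V=0.918367+0.076531+0.010933=1.0058
k=5 load: inc=0.010933, refl=0.010933·-0.500000=-0.0055; V=0.994898+0.010933+-0.005466=1.0004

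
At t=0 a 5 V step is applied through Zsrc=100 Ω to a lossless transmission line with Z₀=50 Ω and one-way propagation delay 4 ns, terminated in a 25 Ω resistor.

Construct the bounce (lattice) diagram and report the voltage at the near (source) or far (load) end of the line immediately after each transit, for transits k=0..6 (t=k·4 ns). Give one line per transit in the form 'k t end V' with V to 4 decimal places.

Γ_L=-0.333333, Γ_S=0.333333; launch V₁=5·50/150=1.666667
k=0 src: V=1.6667
k=1 load: inc=1.666667, refl=1.666667·-0.333333=-0.5556; V=0.000000+1.666667+-0.555556=1.1111
k=2 src: inc=-0.555556, refl=-0.555556·0.333333=-0.1852; V=1.666667+-0.555556+-0.185185=0.9259
k=3 load: inc=-0.185185, refl=-0.185185·-0.333333=0.0617; V=1.111111+-0.185185+0.061728=0.9877
k=4 src: inc=0.061728, refl=0.061728·0.333333=0.0206; V=0.925926+0.061728+0.020576=1.0082
k=5 load: inc=0.020576, refl=0.020576·-0.333333=-0.0069; V=0.987654+0.020576+-0.006859=1.0014
k=6 src: inc=-0.006859, refl=-0.006859·0.333333=-0.0023; V=1.008230+-0.006859+-0.002286=0.9991

0 0 source 1.6667
1 4 load 1.1111
2 8 source 0.9259
3 12 load 0.9877
4 16 source 1.0082
5 20 load 1.0014
6 24 source 0.9991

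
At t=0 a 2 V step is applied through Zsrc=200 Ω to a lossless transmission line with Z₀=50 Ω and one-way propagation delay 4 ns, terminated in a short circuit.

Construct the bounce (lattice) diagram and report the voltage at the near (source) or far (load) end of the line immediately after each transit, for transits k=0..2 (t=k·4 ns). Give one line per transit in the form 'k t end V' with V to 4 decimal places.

0 0 source 0.4000
1 4 load 0.0000
2 8 source -0.2400

Γ_L=-1.000000, Γ_S=0.600000; launch V₁=2·50/250=0.400000
k=0 src: V=0.4000
k=1 load: inc=0.400000, refl=0.400000·-1.000000=-0.4000; V=0.000000+0.400000+-0.400000=0.0000
k=2 src: inc=-0.400000, refl=-0.400000·0.600000=-0.2400; V=0.400000+-0.400000+-0.240000=-0.2400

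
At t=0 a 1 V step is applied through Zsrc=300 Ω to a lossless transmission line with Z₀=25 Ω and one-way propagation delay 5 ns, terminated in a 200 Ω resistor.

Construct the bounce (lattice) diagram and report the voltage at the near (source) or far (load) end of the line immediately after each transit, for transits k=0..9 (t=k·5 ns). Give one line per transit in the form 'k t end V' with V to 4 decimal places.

0 0 source 0.0769
1 5 load 0.1368
2 10 source 0.1874
3 15 load 0.2268
4 20 source 0.2601
5 25 load 0.2860
6 30 source 0.3079
7 35 load 0.3250
8 40 source 0.3394
9 45 load 0.3506

Γ_L=0.777778, Γ_S=0.846154; launch V₁=1·25/325=0.076923
k=0 src: V=0.0769
k=1 load: inc=0.076923, refl=0.076923·0.777778=0.0598; V=0.000000+0.076923+0.059829=0.1368
k=2 src: inc=0.059829, refl=0.059829·0.846154=0.0506; V=0.076923+0.059829+0.050625=0.1874
k=3 load: inc=0.050625, refl=0.050625·0.777778=0.0394; V=0.136752+0.050625+0.039375=0.2268
k=4 src: inc=0.039375, refl=0.039375·0.846154=0.0333; V=0.187377+0.039375+0.033317=0.2601
k=5 load: inc=0.033317, refl=0.033317·0.777778=0.0259; V=0.226751+0.033317+0.025913=0.2860
k=6 src: inc=0.025913, refl=0.025913·0.846154=0.0219; V=0.260068+0.025913+0.021927=0.3079
k=7 load: inc=0.021927, refl=0.021927·0.777778=0.0171; V=0.285982+0.021927+0.017054=0.3250
k=8 src: inc=0.017054, refl=0.017054·0.846154=0.0144; V=0.307908+0.017054+0.014430=0.3394
k=9 load: inc=0.014430, refl=0.014430·0.777778=0.0112; V=0.324962+0.014430+0.011224=0.3506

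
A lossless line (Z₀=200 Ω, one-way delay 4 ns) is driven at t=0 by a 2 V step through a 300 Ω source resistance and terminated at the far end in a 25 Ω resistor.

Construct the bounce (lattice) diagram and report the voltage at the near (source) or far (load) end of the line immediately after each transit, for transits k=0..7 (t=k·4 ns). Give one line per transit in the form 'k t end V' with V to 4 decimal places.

0 0 source 0.8000
1 4 load 0.1778
2 8 source 0.0533
3 12 load 0.1501
4 16 source 0.1695
5 20 load 0.1544
6 24 source 0.1514
7 28 load 0.1538

Γ_L=-0.777778, Γ_S=0.200000; launch V₁=2·200/500=0.800000
k=0 src: V=0.8000
k=1 load: inc=0.800000, refl=0.800000·-0.777778=-0.6222; V=0.000000+0.800000+-0.622222=0.1778
k=2 src: inc=-0.622222, refl=-0.622222·0.200000=-0.1244; V=0.800000+-0.622222+-0.124444=0.0533
k=3 load: inc=-0.124444, refl=-0.124444·-0.777778=0.0968; V=0.177778+-0.124444+0.096790=0.1501
k=4 src: inc=0.096790, refl=0.096790·0.200000=0.0194; V=0.053333+0.096790+0.019358=0.1695
k=5 load: inc=0.019358, refl=0.019358·-0.777778=-0.0151; V=0.150123+0.019358+-0.015056=0.1544
k=6 src: inc=-0.015056, refl=-0.015056·0.200000=-0.0030; V=0.169481+-0.015056+-0.003011=0.1514
k=7 load: inc=-0.003011, refl=-0.003011·-0.777778=0.0023; V=0.154425+-0.003011+0.002342=0.1538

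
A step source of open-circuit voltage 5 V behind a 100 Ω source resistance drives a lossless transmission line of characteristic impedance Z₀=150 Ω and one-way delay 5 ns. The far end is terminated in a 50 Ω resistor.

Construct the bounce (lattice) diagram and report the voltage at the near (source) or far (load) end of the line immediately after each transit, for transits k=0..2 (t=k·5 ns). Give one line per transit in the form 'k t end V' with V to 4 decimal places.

Γ_L=-0.500000, Γ_S=-0.200000; launch V₁=5·150/250=3.000000
k=0 src: V=3.0000
k=1 load: inc=3.000000, refl=3.000000·-0.500000=-1.5000; V=0.000000+3.000000+-1.500000=1.5000
k=2 src: inc=-1.500000, refl=-1.500000·-0.200000=0.3000; V=3.000000+-1.500000+0.300000=1.8000

0 0 source 3.0000
1 5 load 1.5000
2 10 source 1.8000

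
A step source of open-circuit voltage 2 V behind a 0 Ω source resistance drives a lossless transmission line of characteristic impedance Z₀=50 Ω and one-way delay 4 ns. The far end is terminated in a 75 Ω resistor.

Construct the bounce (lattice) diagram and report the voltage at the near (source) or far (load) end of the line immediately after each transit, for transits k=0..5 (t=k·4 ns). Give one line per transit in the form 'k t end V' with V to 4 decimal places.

0 0 source 2.0000
1 4 load 2.4000
2 8 source 2.0000
3 12 load 1.9200
4 16 source 2.0000
5 20 load 2.0160

Γ_L=0.200000, Γ_S=-1.000000; launch V₁=2·50/50=2.000000
k=0 src: V=2.0000
k=1 load: inc=2.000000, refl=2.000000·0.200000=0.4000; V=0.000000+2.000000+0.400000=2.4000
k=2 src: inc=0.400000, refl=0.400000·-1.000000=-0.4000; V=2.000000+0.400000+-0.400000=2.0000
k=3 load: inc=-0.400000, refl=-0.400000·0.200000=-0.0800; V=2.400000+-0.400000+-0.080000=1.9200
k=4 src: inc=-0.080000, refl=-0.080000·-1.000000=0.0800; V=2.000000+-0.080000+0.080000=2.0000
k=5 load: inc=0.080000, refl=0.080000·0.200000=0.0160; V=1.920000+0.080000+0.016000=2.0160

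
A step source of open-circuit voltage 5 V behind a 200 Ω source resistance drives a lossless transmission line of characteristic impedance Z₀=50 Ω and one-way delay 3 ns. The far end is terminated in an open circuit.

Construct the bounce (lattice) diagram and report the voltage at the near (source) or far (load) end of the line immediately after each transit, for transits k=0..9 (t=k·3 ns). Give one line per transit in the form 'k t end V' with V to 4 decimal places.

0 0 source 1.0000
1 3 load 2.0000
2 6 source 2.6000
3 9 load 3.2000
4 12 source 3.5600
5 15 load 3.9200
6 18 source 4.1360
7 21 load 4.3520
8 24 source 4.4816
9 27 load 4.6112

Γ_L=1.000000, Γ_S=0.600000; launch V₁=5·50/250=1.000000
k=0 src: V=1.0000
k=1 load: inc=1.000000, refl=1.000000·1.000000=1.0000; V=0.000000+1.000000+1.000000=2.0000
k=2 src: inc=1.000000, refl=1.000000·0.600000=0.6000; V=1.000000+1.000000+0.600000=2.6000
k=3 load: inc=0.600000, refl=0.600000·1.000000=0.6000; V=2.000000+0.600000+0.600000=3.2000
k=4 src: inc=0.600000, refl=0.600000·0.600000=0.3600; V=2.600000+0.600000+0.360000=3.5600
k=5 load: inc=0.360000, refl=0.360000·1.000000=0.3600; V=3.200000+0.360000+0.360000=3.9200
k=6 src: inc=0.360000, refl=0.360000·0.600000=0.2160; V=3.560000+0.360000+0.216000=4.1360
k=7 load: inc=0.216000, refl=0.216000·1.000000=0.2160; V=3.920000+0.216000+0.216000=4.3520
k=8 src: inc=0.216000, refl=0.216000·0.600000=0.1296; V=4.136000+0.216000+0.129600=4.4816
k=9 load: inc=0.129600, refl=0.129600·1.000000=0.1296; V=4.352000+0.129600+0.129600=4.6112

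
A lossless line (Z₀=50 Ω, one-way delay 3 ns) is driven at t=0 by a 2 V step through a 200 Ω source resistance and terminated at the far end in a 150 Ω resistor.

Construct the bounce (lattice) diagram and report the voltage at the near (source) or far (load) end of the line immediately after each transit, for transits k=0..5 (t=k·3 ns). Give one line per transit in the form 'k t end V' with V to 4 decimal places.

Γ_L=0.500000, Γ_S=0.600000; launch V₁=2·50/250=0.400000
k=0 src: V=0.4000
k=1 load: inc=0.400000, refl=0.400000·0.500000=0.2000; V=0.000000+0.400000+0.200000=0.6000
k=2 src: inc=0.200000, refl=0.200000·0.600000=0.1200; V=0.400000+0.200000+0.120000=0.7200
k=3 load: inc=0.120000, refl=0.120000·0.500000=0.0600; V=0.600000+0.120000+0.060000=0.7800
k=4 src: inc=0.060000, refl=0.060000·0.600000=0.0360; V=0.720000+0.060000+0.036000=0.8160
k=5 load: inc=0.036000, refl=0.036000·0.500000=0.0180; V=0.780000+0.036000+0.018000=0.8340

0 0 source 0.4000
1 3 load 0.6000
2 6 source 0.7200
3 9 load 0.7800
4 12 source 0.8160
5 15 load 0.8340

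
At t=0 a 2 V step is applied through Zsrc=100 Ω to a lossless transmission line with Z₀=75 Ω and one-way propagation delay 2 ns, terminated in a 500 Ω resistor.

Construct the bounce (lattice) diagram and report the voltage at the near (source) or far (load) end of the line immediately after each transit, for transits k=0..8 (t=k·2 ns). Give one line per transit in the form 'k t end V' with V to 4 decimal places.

Γ_L=0.739130, Γ_S=0.142857; launch V₁=2·75/175=0.857143
k=0 src: V=0.8571
k=1 load: inc=0.857143, refl=0.857143·0.739130=0.6335; V=0.000000+0.857143+0.633540=1.4907
k=2 src: inc=0.633540, refl=0.633540·0.142857=0.0905; V=0.857143+0.633540+0.090506=1.5812
k=3 load: inc=0.090506, refl=0.090506·0.739130=0.0669; V=1.490683+0.090506+0.066896=1.6481
k=4 src: inc=0.066896, refl=0.066896·0.142857=0.0096; V=1.581189+0.066896+0.009557=1.6576
k=5 load: inc=0.009557, refl=0.009557·0.739130=0.0071; V=1.648085+0.009557+0.007064=1.6647
k=6 src: inc=0.007064, refl=0.007064·0.142857=0.0010; V=1.657641+0.007064+0.001009=1.6657
k=7 load: inc=0.001009, refl=0.001009·0.739130=0.0007; V=1.664705+0.001009+0.000746=1.6665
k=8 src: inc=0.000746, refl=0.000746·0.142857=0.0001; V=1.665714+0.000746+0.000107=1.6666

0 0 source 0.8571
1 2 load 1.4907
2 4 source 1.5812
3 6 load 1.6481
4 8 source 1.6576
5 10 load 1.6647
6 12 source 1.6657
7 14 load 1.6665
8 16 source 1.6666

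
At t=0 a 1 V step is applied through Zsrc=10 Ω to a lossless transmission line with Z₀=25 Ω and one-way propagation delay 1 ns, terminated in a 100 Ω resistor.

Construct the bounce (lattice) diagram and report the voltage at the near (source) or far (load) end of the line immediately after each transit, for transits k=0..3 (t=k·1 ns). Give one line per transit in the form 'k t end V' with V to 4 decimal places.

0 0 source 0.7143
1 1 load 1.1429
2 2 source 0.9592
3 3 load 0.8490

Γ_L=0.600000, Γ_S=-0.428571; launch V₁=1·25/35=0.714286
k=0 src: V=0.7143
k=1 load: inc=0.714286, refl=0.714286·0.600000=0.4286; V=0.000000+0.714286+0.428571=1.1429
k=2 src: inc=0.428571, refl=0.428571·-0.428571=-0.1837; V=0.714286+0.428571+-0.183673=0.9592
k=3 load: inc=-0.183673, refl=-0.183673·0.600000=-0.1102; V=1.142857+-0.183673+-0.110204=0.8490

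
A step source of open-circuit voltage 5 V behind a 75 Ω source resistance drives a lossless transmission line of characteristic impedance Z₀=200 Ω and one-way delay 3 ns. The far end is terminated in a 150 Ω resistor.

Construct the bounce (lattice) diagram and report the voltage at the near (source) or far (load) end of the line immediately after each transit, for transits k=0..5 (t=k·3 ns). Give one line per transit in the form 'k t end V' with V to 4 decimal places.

Γ_L=-0.142857, Γ_S=-0.454545; launch V₁=5·200/275=3.636364
k=0 src: V=3.6364
k=1 load: inc=3.636364, refl=3.636364·-0.142857=-0.5195; V=0.000000+3.636364+-0.519481=3.1169
k=2 src: inc=-0.519481, refl=-0.519481·-0.454545=0.2361; V=3.636364+-0.519481+0.236128=3.3530
k=3 load: inc=0.236128, refl=0.236128·-0.142857=-0.0337; V=3.116883+0.236128+-0.033733=3.3193
k=4 src: inc=-0.033733, refl=-0.033733·-0.454545=0.0153; V=3.353011+-0.033733+0.015333=3.3346
k=5 load: inc=0.015333, refl=0.015333·-0.142857=-0.0022; V=3.319278+0.015333+-0.002190=3.3324

0 0 source 3.6364
1 3 load 3.1169
2 6 source 3.3530
3 9 load 3.3193
4 12 source 3.3346
5 15 load 3.3324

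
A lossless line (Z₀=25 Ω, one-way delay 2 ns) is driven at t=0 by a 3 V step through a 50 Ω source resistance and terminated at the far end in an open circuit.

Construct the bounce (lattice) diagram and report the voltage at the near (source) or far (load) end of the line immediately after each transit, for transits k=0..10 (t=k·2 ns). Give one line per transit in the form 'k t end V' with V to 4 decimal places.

0 0 source 1.0000
1 2 load 2.0000
2 4 source 2.3333
3 6 load 2.6667
4 8 source 2.7778
5 10 load 2.8889
6 12 source 2.9259
7 14 load 2.9630
8 16 source 2.9753
9 18 load 2.9877
10 20 source 2.9918

Γ_L=1.000000, Γ_S=0.333333; launch V₁=3·25/75=1.000000
k=0 src: V=1.0000
k=1 load: inc=1.000000, refl=1.000000·1.000000=1.0000; V=0.000000+1.000000+1.000000=2.0000
k=2 src: inc=1.000000, refl=1.000000·0.333333=0.3333; V=1.000000+1.000000+0.333333=2.3333
k=3 load: inc=0.333333, refl=0.333333·1.000000=0.3333; V=2.000000+0.333333+0.333333=2.6667
k=4 src: inc=0.333333, refl=0.333333·0.333333=0.1111; V=2.333333+0.333333+0.111111=2.7778
k=5 load: inc=0.111111, refl=0.111111·1.000000=0.1111; V=2.666667+0.111111+0.111111=2.8889
k=6 src: inc=0.111111, refl=0.111111·0.333333=0.0370; V=2.777778+0.111111+0.037037=2.9259
k=7 load: inc=0.037037, refl=0.037037·1.000000=0.0370; V=2.888889+0.037037+0.037037=2.9630
k=8 src: inc=0.037037, refl=0.037037·0.333333=0.0123; V=2.925926+0.037037+0.012346=2.9753
k=9 load: inc=0.012346, refl=0.012346·1.000000=0.0123; V=2.962963+0.012346+0.012346=2.9877
k=10 src: inc=0.012346, refl=0.012346·0.333333=0.0041; V=2.975309+0.012346+0.004115=2.9918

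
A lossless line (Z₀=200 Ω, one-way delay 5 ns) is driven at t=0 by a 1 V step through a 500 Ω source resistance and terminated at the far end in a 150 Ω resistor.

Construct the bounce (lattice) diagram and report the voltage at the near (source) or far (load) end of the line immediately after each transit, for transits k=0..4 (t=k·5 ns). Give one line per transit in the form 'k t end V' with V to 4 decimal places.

Γ_L=-0.142857, Γ_S=0.428571; launch V₁=1·200/700=0.285714
k=0 src: V=0.2857
k=1 load: inc=0.285714, refl=0.285714·-0.142857=-0.0408; V=0.000000+0.285714+-0.040816=0.2449
k=2 src: inc=-0.040816, refl=-0.040816·0.428571=-0.0175; V=0.285714+-0.040816+-0.017493=0.2274
k=3 load: inc=-0.017493, refl=-0.017493·-0.142857=0.0025; V=0.244898+-0.017493+0.002499=0.2299
k=4 src: inc=0.002499, refl=0.002499·0.428571=0.0011; V=0.227405+0.002499+0.001071=0.2310

0 0 source 0.2857
1 5 load 0.2449
2 10 source 0.2274
3 15 load 0.2299
4 20 source 0.2310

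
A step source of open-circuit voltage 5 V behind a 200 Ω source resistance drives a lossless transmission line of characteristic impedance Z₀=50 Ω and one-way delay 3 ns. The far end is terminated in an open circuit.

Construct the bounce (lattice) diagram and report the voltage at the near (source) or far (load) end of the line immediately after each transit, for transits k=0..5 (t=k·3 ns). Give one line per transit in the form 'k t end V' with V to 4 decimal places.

Γ_L=1.000000, Γ_S=0.600000; launch V₁=5·50/250=1.000000
k=0 src: V=1.0000
k=1 load: inc=1.000000, refl=1.000000·1.000000=1.0000; V=0.000000+1.000000+1.000000=2.0000
k=2 src: inc=1.000000, refl=1.000000·0.600000=0.6000; V=1.000000+1.000000+0.600000=2.6000
k=3 load: inc=0.600000, refl=0.600000·1.000000=0.6000; V=2.000000+0.600000+0.600000=3.2000
k=4 src: inc=0.600000, refl=0.600000·0.600000=0.3600; V=2.600000+0.600000+0.360000=3.5600
k=5 load: inc=0.360000, refl=0.360000·1.000000=0.3600; V=3.200000+0.360000+0.360000=3.9200

0 0 source 1.0000
1 3 load 2.0000
2 6 source 2.6000
3 9 load 3.2000
4 12 source 3.5600
5 15 load 3.9200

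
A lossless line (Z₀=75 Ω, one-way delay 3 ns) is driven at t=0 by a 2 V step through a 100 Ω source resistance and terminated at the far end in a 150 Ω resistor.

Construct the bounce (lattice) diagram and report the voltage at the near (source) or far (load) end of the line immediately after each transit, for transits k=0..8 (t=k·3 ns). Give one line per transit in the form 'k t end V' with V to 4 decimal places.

Γ_L=0.333333, Γ_S=0.142857; launch V₁=2·75/175=0.857143
k=0 src: V=0.8571
k=1 load: inc=0.857143, refl=0.857143·0.333333=0.2857; V=0.000000+0.857143+0.285714=1.1429
k=2 src: inc=0.285714, refl=0.285714·0.142857=0.0408; V=0.857143+0.285714+0.040816=1.1837
k=3 load: inc=0.040816, refl=0.040816·0.333333=0.0136; V=1.142857+0.040816+0.013605=1.1973
k=4 src: inc=0.013605, refl=0.013605·0.142857=0.0019; V=1.183673+0.013605+0.001944=1.1992
k=5 load: inc=0.001944, refl=0.001944·0.333333=0.0006; V=1.197279+0.001944+0.000648=1.1999
k=6 src: inc=0.000648, refl=0.000648·0.142857=0.0001; V=1.199223+0.000648+0.000093=1.2000
k=7 load: inc=0.000093, refl=0.000093·0.333333=0.0000; V=1.199870+0.000093+0.000031=1.2000
k=8 src: inc=0.000031, refl=0.000031·0.142857=0.0000; V=1.199963+0.000031+0.000004=1.2000

0 0 source 0.8571
1 3 load 1.1429
2 6 source 1.1837
3 9 load 1.1973
4 12 source 1.1992
5 15 load 1.1999
6 18 source 1.2000
7 21 load 1.2000
8 24 source 1.2000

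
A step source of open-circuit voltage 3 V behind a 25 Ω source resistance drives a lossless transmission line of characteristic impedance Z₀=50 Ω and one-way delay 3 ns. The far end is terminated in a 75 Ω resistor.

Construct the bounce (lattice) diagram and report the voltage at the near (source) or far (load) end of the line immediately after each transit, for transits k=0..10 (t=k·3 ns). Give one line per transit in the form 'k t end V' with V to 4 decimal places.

Γ_L=0.200000, Γ_S=-0.333333; launch V₁=3·50/75=2.000000
k=0 src: V=2.0000
k=1 load: inc=2.000000, refl=2.000000·0.200000=0.4000; V=0.000000+2.000000+0.400000=2.4000
k=2 src: inc=0.400000, refl=0.400000·-0.333333=-0.1333; V=2.000000+0.400000+-0.133333=2.2667
k=3 load: inc=-0.133333, refl=-0.133333·0.200000=-0.0267; V=2.400000+-0.133333+-0.026667=2.2400
k=4 src: inc=-0.026667, refl=-0.026667·-0.333333=0.0089; V=2.266667+-0.026667+0.008889=2.2489
k=5 load: inc=0.008889, refl=0.008889·0.200000=0.0018; V=2.240000+0.008889+0.001778=2.2507
k=6 src: inc=0.001778, refl=0.001778·-0.333333=-0.0006; V=2.248889+0.001778+-0.000593=2.2501
k=7 load: inc=-0.000593, refl=-0.000593·0.200000=-0.0001; V=2.250667+-0.000593+-0.000119=2.2500
k=8 src: inc=-0.000119, refl=-0.000119·-0.333333=0.0000; V=2.250074+-0.000119+0.000040=2.2500
k=9 load: inc=0.000040, refl=0.000040·0.200000=0.0000; V=2.249956+0.000040+0.000008=2.2500
k=10 src: inc=0.000008, refl=0.000008·-0.333333=-0.0000; V=2.249995+0.000008+-0.000003=2.2500

0 0 source 2.0000
1 3 load 2.4000
2 6 source 2.2667
3 9 load 2.2400
4 12 source 2.2489
5 15 load 2.2507
6 18 source 2.2501
7 21 load 2.2500
8 24 source 2.2500
9 27 load 2.2500
10 30 source 2.2500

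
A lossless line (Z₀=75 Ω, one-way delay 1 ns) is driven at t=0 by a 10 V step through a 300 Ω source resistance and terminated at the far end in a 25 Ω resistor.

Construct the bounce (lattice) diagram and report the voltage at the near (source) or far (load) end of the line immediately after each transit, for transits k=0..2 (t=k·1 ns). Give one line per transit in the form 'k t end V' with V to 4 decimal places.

0 0 source 2.0000
1 1 load 1.0000
2 2 source 0.4000

Γ_L=-0.500000, Γ_S=0.600000; launch V₁=10·75/375=2.000000
k=0 src: V=2.0000
k=1 load: inc=2.000000, refl=2.000000·-0.500000=-1.0000; V=0.000000+2.000000+-1.000000=1.0000
k=2 src: inc=-1.000000, refl=-1.000000·0.600000=-0.6000; V=2.000000+-1.000000+-0.600000=0.4000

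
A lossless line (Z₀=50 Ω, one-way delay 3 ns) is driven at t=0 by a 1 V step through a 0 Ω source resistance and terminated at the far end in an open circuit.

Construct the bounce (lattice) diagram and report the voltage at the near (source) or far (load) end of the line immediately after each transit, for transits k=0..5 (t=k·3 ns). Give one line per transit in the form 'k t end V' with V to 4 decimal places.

Γ_L=1.000000, Γ_S=-1.000000; launch V₁=1·50/50=1.000000
k=0 src: V=1.0000
k=1 load: inc=1.000000, refl=1.000000·1.000000=1.0000; V=0.000000+1.000000+1.000000=2.0000
k=2 src: inc=1.000000, refl=1.000000·-1.000000=-1.0000; V=1.000000+1.000000+-1.000000=1.0000
k=3 load: inc=-1.000000, refl=-1.000000·1.000000=-1.0000; V=2.000000+-1.000000+-1.000000=0.0000
k=4 src: inc=-1.000000, refl=-1.000000·-1.000000=1.0000; V=1.000000+-1.000000+1.000000=1.0000
k=5 load: inc=1.000000, refl=1.000000·1.000000=1.0000; V=0.000000+1.000000+1.000000=2.0000

0 0 source 1.0000
1 3 load 2.0000
2 6 source 1.0000
3 9 load 0.0000
4 12 source 1.0000
5 15 load 2.0000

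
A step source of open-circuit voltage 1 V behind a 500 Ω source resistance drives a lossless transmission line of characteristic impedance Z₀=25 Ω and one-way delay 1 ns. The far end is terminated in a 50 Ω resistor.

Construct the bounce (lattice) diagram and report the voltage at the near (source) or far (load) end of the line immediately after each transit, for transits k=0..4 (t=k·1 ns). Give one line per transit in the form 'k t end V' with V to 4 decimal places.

0 0 source 0.0476
1 1 load 0.0635
2 2 source 0.0779
3 3 load 0.0826
4 4 source 0.0870

Γ_L=0.333333, Γ_S=0.904762; launch V₁=1·25/525=0.047619
k=0 src: V=0.0476
k=1 load: inc=0.047619, refl=0.047619·0.333333=0.0159; V=0.000000+0.047619+0.015873=0.0635
k=2 src: inc=0.015873, refl=0.015873·0.904762=0.0144; V=0.047619+0.015873+0.014361=0.0779
k=3 load: inc=0.014361, refl=0.014361·0.333333=0.0048; V=0.063492+0.014361+0.004787=0.0826
k=4 src: inc=0.004787, refl=0.004787·0.904762=0.0043; V=0.077853+0.004787+0.004331=0.0870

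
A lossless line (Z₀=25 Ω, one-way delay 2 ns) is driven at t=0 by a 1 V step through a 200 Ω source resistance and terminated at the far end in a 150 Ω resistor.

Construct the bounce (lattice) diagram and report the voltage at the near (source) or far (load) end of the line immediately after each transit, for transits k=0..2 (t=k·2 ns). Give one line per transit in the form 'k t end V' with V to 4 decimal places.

Γ_L=0.714286, Γ_S=0.777778; launch V₁=1·25/225=0.111111
k=0 src: V=0.1111
k=1 load: inc=0.111111, refl=0.111111·0.714286=0.0794; V=0.000000+0.111111+0.079365=0.1905
k=2 src: inc=0.079365, refl=0.079365·0.777778=0.0617; V=0.111111+0.079365+0.061728=0.2522

0 0 source 0.1111
1 2 load 0.1905
2 4 source 0.2522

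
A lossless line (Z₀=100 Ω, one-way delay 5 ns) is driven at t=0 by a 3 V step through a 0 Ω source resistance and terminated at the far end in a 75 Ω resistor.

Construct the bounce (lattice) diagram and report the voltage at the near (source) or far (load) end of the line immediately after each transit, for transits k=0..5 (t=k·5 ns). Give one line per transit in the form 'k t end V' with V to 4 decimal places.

Γ_L=-0.142857, Γ_S=-1.000000; launch V₁=3·100/100=3.000000
k=0 src: V=3.0000
k=1 load: inc=3.000000, refl=3.000000·-0.142857=-0.4286; V=0.000000+3.000000+-0.428571=2.5714
k=2 src: inc=-0.428571, refl=-0.428571·-1.000000=0.4286; V=3.000000+-0.428571+0.428571=3.0000
k=3 load: inc=0.428571, refl=0.428571·-0.142857=-0.0612; V=2.571429+0.428571+-0.061224=2.9388
k=4 src: inc=-0.061224, refl=-0.061224·-1.000000=0.0612; V=3.000000+-0.061224+0.061224=3.0000
k=5 load: inc=0.061224, refl=0.061224·-0.142857=-0.0087; V=2.938776+0.061224+-0.008746=2.9913

0 0 source 3.0000
1 5 load 2.5714
2 10 source 3.0000
3 15 load 2.9388
4 20 source 3.0000
5 25 load 2.9913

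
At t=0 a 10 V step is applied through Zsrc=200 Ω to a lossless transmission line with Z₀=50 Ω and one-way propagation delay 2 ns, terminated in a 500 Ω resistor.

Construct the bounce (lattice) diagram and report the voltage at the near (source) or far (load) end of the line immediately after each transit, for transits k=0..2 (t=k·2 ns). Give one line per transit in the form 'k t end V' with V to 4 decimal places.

Γ_L=0.818182, Γ_S=0.600000; launch V₁=10·50/250=2.000000
k=0 src: V=2.0000
k=1 load: inc=2.000000, refl=2.000000·0.818182=1.6364; V=0.000000+2.000000+1.636364=3.6364
k=2 src: inc=1.636364, refl=1.636364·0.600000=0.9818; V=2.000000+1.636364+0.981818=4.6182

0 0 source 2.0000
1 2 load 3.6364
2 4 source 4.6182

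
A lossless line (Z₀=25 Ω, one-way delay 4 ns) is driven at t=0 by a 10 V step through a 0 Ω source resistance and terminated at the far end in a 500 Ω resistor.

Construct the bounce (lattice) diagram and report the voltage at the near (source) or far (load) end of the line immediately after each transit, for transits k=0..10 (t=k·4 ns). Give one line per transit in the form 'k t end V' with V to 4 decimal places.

Γ_L=0.904762, Γ_S=-1.000000; launch V₁=10·25/25=10.000000
k=0 src: V=10.0000
k=1 load: inc=10.000000, refl=10.000000·0.904762=9.0476; V=0.000000+10.000000+9.047619=19.0476
k=2 src: inc=9.047619, refl=9.047619·-1.000000=-9.0476; V=10.000000+9.047619+-9.047619=10.0000
k=3 load: inc=-9.047619, refl=-9.047619·0.904762=-8.1859; V=19.047619+-9.047619+-8.185941=1.8141
k=4 src: inc=-8.185941, refl=-8.185941·-1.000000=8.1859; V=10.000000+-8.185941+8.185941=10.0000
k=5 load: inc=8.185941, refl=8.185941·0.904762=7.4063; V=1.814059+8.185941+7.406328=17.4063
k=6 src: inc=7.406328, refl=7.406328·-1.000000=-7.4063; V=10.000000+7.406328+-7.406328=10.0000
k=7 load: inc=-7.406328, refl=-7.406328·0.904762=-6.7010; V=17.406328+-7.406328+-6.700963=3.2990
k=8 src: inc=-6.700963, refl=-6.700963·-1.000000=6.7010; V=10.000000+-6.700963+6.700963=10.0000
k=9 load: inc=6.700963, refl=6.700963·0.904762=6.0628; V=3.299037+6.700963+6.062776=16.0628
k=10 src: inc=6.062776, refl=6.062776·-1.000000=-6.0628; V=10.000000+6.062776+-6.062776=10.0000

0 0 source 10.0000
1 4 load 19.0476
2 8 source 10.0000
3 12 load 1.8141
4 16 source 10.0000
5 20 load 17.4063
6 24 source 10.0000
7 28 load 3.2990
8 32 source 10.0000
9 36 load 16.0628
10 40 source 10.0000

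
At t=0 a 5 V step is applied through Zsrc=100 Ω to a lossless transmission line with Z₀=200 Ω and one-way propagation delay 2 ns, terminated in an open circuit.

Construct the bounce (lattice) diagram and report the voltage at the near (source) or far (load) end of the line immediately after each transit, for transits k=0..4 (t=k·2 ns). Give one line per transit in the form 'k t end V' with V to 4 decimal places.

Γ_L=1.000000, Γ_S=-0.333333; launch V₁=5·200/300=3.333333
k=0 src: V=3.3333
k=1 load: inc=3.333333, refl=3.333333·1.000000=3.3333; V=0.000000+3.333333+3.333333=6.6667
k=2 src: inc=3.333333, refl=3.333333·-0.333333=-1.1111; V=3.333333+3.333333+-1.111111=5.5556
k=3 load: inc=-1.111111, refl=-1.111111·1.000000=-1.1111; V=6.666667+-1.111111+-1.111111=4.4444
k=4 src: inc=-1.111111, refl=-1.111111·-0.333333=0.3704; V=5.555556+-1.111111+0.370370=4.8148

0 0 source 3.3333
1 2 load 6.6667
2 4 source 5.5556
3 6 load 4.4444
4 8 source 4.8148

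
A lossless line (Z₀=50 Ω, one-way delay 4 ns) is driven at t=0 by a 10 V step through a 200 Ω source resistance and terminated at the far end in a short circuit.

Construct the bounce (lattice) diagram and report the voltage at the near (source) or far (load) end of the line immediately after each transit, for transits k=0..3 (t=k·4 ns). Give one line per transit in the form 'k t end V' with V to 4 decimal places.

0 0 source 2.0000
1 4 load 0.0000
2 8 source -1.2000
3 12 load 0.0000

Γ_L=-1.000000, Γ_S=0.600000; launch V₁=10·50/250=2.000000
k=0 src: V=2.0000
k=1 load: inc=2.000000, refl=2.000000·-1.000000=-2.0000; V=0.000000+2.000000+-2.000000=0.0000
k=2 src: inc=-2.000000, refl=-2.000000·0.600000=-1.2000; V=2.000000+-2.000000+-1.200000=-1.2000
k=3 load: inc=-1.200000, refl=-1.200000·-1.000000=1.2000; V=0.000000+-1.200000+1.200000=0.0000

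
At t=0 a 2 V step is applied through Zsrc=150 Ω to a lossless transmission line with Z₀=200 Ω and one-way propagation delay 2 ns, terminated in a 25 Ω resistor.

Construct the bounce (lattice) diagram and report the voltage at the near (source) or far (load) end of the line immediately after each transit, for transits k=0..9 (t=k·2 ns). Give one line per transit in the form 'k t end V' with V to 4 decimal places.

0 0 source 1.1429
1 2 load 0.2540
2 4 source 0.3810
3 6 load 0.2822
4 8 source 0.2963
5 10 load 0.2853
6 12 source 0.2869
7 14 load 0.2857
8 16 source 0.2858
9 18 load 0.2857

Γ_L=-0.777778, Γ_S=-0.142857; launch V₁=2·200/350=1.142857
k=0 src: V=1.1429
k=1 load: inc=1.142857, refl=1.142857·-0.777778=-0.8889; V=0.000000+1.142857+-0.888889=0.2540
k=2 src: inc=-0.888889, refl=-0.888889·-0.142857=0.1270; V=1.142857+-0.888889+0.126984=0.3810
k=3 load: inc=0.126984, refl=0.126984·-0.777778=-0.0988; V=0.253968+0.126984+-0.098765=0.2822
k=4 src: inc=-0.098765, refl=-0.098765·-0.142857=0.0141; V=0.380952+-0.098765+0.014109=0.2963
k=5 load: inc=0.014109, refl=0.014109·-0.777778=-0.0110; V=0.282187+0.014109+-0.010974=0.2853
k=6 src: inc=-0.010974, refl=-0.010974·-0.142857=0.0016; V=0.296296+-0.010974+0.001568=0.2869
k=7 load: inc=0.001568, refl=0.001568·-0.777778=-0.0012; V=0.285322+0.001568+-0.001219=0.2857
k=8 src: inc=-0.001219, refl=-0.001219·-0.142857=0.0002; V=0.286890+-0.001219+0.000174=0.2858
k=9 load: inc=0.000174, refl=0.000174·-0.777778=-0.0001; V=0.285671+0.000174+-0.000135=0.2857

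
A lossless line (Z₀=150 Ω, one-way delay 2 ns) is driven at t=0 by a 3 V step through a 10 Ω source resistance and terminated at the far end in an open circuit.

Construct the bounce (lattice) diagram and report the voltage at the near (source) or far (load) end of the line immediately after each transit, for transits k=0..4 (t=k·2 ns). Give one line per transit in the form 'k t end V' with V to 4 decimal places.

0 0 source 2.8125
1 2 load 5.6250
2 4 source 3.1641
3 6 load 0.7031
4 8 source 2.8564

Γ_L=1.000000, Γ_S=-0.875000; launch V₁=3·150/160=2.812500
k=0 src: V=2.8125
k=1 load: inc=2.812500, refl=2.812500·1.000000=2.8125; V=0.000000+2.812500+2.812500=5.6250
k=2 src: inc=2.812500, refl=2.812500·-0.875000=-2.4609; V=2.812500+2.812500+-2.460938=3.1641
k=3 load: inc=-2.460938, refl=-2.460938·1.000000=-2.4609; V=5.625000+-2.460938+-2.460938=0.7031
k=4 src: inc=-2.460938, refl=-2.460938·-0.875000=2.1533; V=3.164062+-2.460938+2.153320=2.8564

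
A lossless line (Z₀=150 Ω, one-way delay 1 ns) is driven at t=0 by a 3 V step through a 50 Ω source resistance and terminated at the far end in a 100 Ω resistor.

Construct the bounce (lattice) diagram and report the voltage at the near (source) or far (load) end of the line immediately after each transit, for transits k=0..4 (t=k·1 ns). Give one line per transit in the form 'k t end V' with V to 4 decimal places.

0 0 source 2.2500
1 1 load 1.8000
2 2 source 2.0250
3 3 load 1.9800
4 4 source 2.0025

Γ_L=-0.200000, Γ_S=-0.500000; launch V₁=3·150/200=2.250000
k=0 src: V=2.2500
k=1 load: inc=2.250000, refl=2.250000·-0.200000=-0.4500; V=0.000000+2.250000+-0.450000=1.8000
k=2 src: inc=-0.450000, refl=-0.450000·-0.500000=0.2250; V=2.250000+-0.450000+0.225000=2.0250
k=3 load: inc=0.225000, refl=0.225000·-0.200000=-0.0450; V=1.800000+0.225000+-0.045000=1.9800
k=4 src: inc=-0.045000, refl=-0.045000·-0.500000=0.0225; V=2.025000+-0.045000+0.022500=2.0025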